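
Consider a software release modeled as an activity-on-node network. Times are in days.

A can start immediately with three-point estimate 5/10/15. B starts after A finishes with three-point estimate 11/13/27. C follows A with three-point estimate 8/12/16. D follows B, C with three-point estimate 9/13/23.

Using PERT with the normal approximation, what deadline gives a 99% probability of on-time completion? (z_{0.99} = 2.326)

te_A = (5 + 4·10 + 15)/6 = 60/6 = 10; σ²_A = ((15−5)/6)² = 2.778
te_B = (11 + 4·13 + 27)/6 = 90/6 = 15; σ²_B = ((27−11)/6)² = 7.111
te_C = (8 + 4·12 + 16)/6 = 72/6 = 12; σ²_C = ((16−8)/6)² = 1.778
te_D = (9 + 4·13 + 23)/6 = 84/6 = 14; σ²_D = ((23−9)/6)² = 5.444

Forward pass:
ES_A = 0; EF_A = 10
ES_B = 10; EF_B = 10+15 = 25
ES_C = 10; EF_C = 10+12 = 22
ES_D = max(EF_B=25, EF_C=22) = 25; EF_D = 25+14 = 39
Expected project duration μ = 39 days. Critical path: A → B → D.

Variance along critical path = 2.778 + 7.111 + 5.444 = 15.333; σ = 3.916 days.
D = μ + z·σ = 39 + 2.326·3.916 = 48.1 days

48.1 days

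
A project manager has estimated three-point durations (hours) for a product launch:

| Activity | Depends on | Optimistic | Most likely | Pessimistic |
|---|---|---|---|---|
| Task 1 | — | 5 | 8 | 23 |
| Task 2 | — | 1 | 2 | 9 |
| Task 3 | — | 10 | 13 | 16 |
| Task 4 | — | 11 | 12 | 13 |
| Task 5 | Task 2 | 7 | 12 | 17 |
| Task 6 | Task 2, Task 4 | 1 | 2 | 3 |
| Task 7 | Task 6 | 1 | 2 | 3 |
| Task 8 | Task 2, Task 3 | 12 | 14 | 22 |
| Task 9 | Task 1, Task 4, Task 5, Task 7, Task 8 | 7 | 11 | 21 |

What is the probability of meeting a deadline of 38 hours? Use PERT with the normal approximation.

te_Task 1 = (5 + 4·8 + 23)/6 = 60/6 = 10; σ²_Task 1 = ((23−5)/6)² = 9.000
te_Task 2 = (1 + 4·2 + 9)/6 = 18/6 = 3; σ²_Task 2 = ((9−1)/6)² = 1.778
te_Task 3 = (10 + 4·13 + 16)/6 = 78/6 = 13; σ²_Task 3 = ((16−10)/6)² = 1.000
te_Task 4 = (11 + 4·12 + 13)/6 = 72/6 = 12; σ²_Task 4 = ((13−11)/6)² = 0.111
te_Task 5 = (7 + 4·12 + 17)/6 = 72/6 = 12; σ²_Task 5 = ((17−7)/6)² = 2.778
te_Task 6 = (1 + 4·2 + 3)/6 = 12/6 = 2; σ²_Task 6 = ((3−1)/6)² = 0.111
te_Task 7 = (1 + 4·2 + 3)/6 = 12/6 = 2; σ²_Task 7 = ((3−1)/6)² = 0.111
te_Task 8 = (12 + 4·14 + 22)/6 = 90/6 = 15; σ²_Task 8 = ((22−12)/6)² = 2.778
te_Task 9 = (7 + 4·11 + 21)/6 = 72/6 = 12; σ²_Task 9 = ((21−7)/6)² = 5.444

Forward pass:
ES_Task 1 = 0; EF_Task 1 = 10
ES_Task 2 = 0; EF_Task 2 = 3
ES_Task 3 = 0; EF_Task 3 = 13
ES_Task 4 = 0; EF_Task 4 = 12
ES_Task 5 = 3; EF_Task 5 = 3+12 = 15
ES_Task 6 = max(EF_Task 2=3, EF_Task 4=12) = 12; EF_Task 6 = 12+2 = 14
ES_Task 7 = 14; EF_Task 7 = 14+2 = 16
ES_Task 8 = max(EF_Task 2=3, EF_Task 3=13) = 13; EF_Task 8 = 13+15 = 28
ES_Task 9 = max(EF_Task 1=10, EF_Task 4=12, EF_Task 5=15, EF_Task 7=16, EF_Task 8=28) = 28; EF_Task 9 = 28+12 = 40
Expected project duration μ = 40 hours. Critical path: Task 3 → Task 8 → Task 9.

Variance along critical path = 1.000 + 2.778 + 5.444 = 9.222; σ = √9.222 = 3.037 hours.
Z = (38 − 40) / 3.037 = -0.659
P(T ≤ 38) = Φ(-0.659) ≈ 0.255

0.255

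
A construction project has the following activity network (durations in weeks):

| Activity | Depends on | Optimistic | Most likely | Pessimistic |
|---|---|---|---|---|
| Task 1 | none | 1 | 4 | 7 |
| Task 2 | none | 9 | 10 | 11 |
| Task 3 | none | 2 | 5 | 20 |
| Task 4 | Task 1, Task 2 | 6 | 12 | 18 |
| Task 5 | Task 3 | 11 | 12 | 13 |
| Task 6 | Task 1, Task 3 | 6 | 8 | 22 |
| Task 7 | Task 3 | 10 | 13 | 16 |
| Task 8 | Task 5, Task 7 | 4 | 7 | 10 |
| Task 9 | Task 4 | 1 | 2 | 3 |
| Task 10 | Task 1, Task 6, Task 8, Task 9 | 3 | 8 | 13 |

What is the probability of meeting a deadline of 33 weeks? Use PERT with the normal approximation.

te_Task 1 = (1 + 4·4 + 7)/6 = 24/6 = 4; σ²_Task 1 = ((7−1)/6)² = 1.000
te_Task 2 = (9 + 4·10 + 11)/6 = 60/6 = 10; σ²_Task 2 = ((11−9)/6)² = 0.111
te_Task 3 = (2 + 4·5 + 20)/6 = 42/6 = 7; σ²_Task 3 = ((20−2)/6)² = 9.000
te_Task 4 = (6 + 4·12 + 18)/6 = 72/6 = 12; σ²_Task 4 = ((18−6)/6)² = 4.000
te_Task 5 = (11 + 4·12 + 13)/6 = 72/6 = 12; σ²_Task 5 = ((13−11)/6)² = 0.111
te_Task 6 = (6 + 4·8 + 22)/6 = 60/6 = 10; σ²_Task 6 = ((22−6)/6)² = 7.111
te_Task 7 = (10 + 4·13 + 16)/6 = 78/6 = 13; σ²_Task 7 = ((16−10)/6)² = 1.000
te_Task 8 = (4 + 4·7 + 10)/6 = 42/6 = 7; σ²_Task 8 = ((10−4)/6)² = 1.000
te_Task 9 = (1 + 4·2 + 3)/6 = 12/6 = 2; σ²_Task 9 = ((3−1)/6)² = 0.111
te_Task 10 = (3 + 4·8 + 13)/6 = 48/6 = 8; σ²_Task 10 = ((13−3)/6)² = 2.778

Forward pass:
ES_Task 1 = 0; EF_Task 1 = 4
ES_Task 2 = 0; EF_Task 2 = 10
ES_Task 3 = 0; EF_Task 3 = 7
ES_Task 4 = max(EF_Task 1=4, EF_Task 2=10) = 10; EF_Task 4 = 10+12 = 22
ES_Task 5 = 7; EF_Task 5 = 7+12 = 19
ES_Task 6 = max(EF_Task 1=4, EF_Task 3=7) = 7; EF_Task 6 = 7+10 = 17
ES_Task 7 = 7; EF_Task 7 = 7+13 = 20
ES_Task 8 = max(EF_Task 5=19, EF_Task 7=20) = 20; EF_Task 8 = 20+7 = 27
ES_Task 9 = 22; EF_Task 9 = 22+2 = 24
ES_Task 10 = max(EF_Task 1=4, EF_Task 6=17, EF_Task 8=27, EF_Task 9=24) = 27; EF_Task 10 = 27+8 = 35
Expected project duration μ = 35 weeks. Critical path: Task 3 → Task 7 → Task 8 → Task 10.

Variance along critical path = 9.000 + 1.000 + 1.000 + 2.778 = 13.778; σ = √13.778 = 3.712 weeks.
Z = (33 − 35) / 3.712 = -0.539
P(T ≤ 33) = Φ(-0.539) ≈ 0.295

0.295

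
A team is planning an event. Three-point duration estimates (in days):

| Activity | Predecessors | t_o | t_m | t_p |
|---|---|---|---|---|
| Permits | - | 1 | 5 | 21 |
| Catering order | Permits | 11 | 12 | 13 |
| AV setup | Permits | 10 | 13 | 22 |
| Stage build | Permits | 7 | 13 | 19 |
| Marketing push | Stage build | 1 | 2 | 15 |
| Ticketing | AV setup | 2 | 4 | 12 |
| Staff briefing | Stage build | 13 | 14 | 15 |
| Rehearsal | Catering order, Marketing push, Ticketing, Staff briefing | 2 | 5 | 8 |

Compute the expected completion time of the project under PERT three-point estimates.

te_Permits = (1 + 4·5 + 21)/6 = 42/6 = 7
te_Catering order = (11 + 4·12 + 13)/6 = 72/6 = 12
te_AV setup = (10 + 4·13 + 22)/6 = 84/6 = 14
te_Stage build = (7 + 4·13 + 19)/6 = 78/6 = 13
te_Marketing push = (1 + 4·2 + 15)/6 = 24/6 = 4
te_Ticketing = (2 + 4·4 + 12)/6 = 30/6 = 5
te_Staff briefing = (13 + 4·14 + 15)/6 = 84/6 = 14
te_Rehearsal = (2 + 4·5 + 8)/6 = 30/6 = 5

Forward pass:
ES_Permits = 0; EF_Permits = 7
ES_Catering order = 7; EF_Catering order = 7+12 = 19
ES_AV setup = 7; EF_AV setup = 7+14 = 21
ES_Stage build = 7; EF_Stage build = 7+13 = 20
ES_Marketing push = 20; EF_Marketing push = 20+4 = 24
ES_Ticketing = 21; EF_Ticketing = 21+5 = 26
ES_Staff briefing = 20; EF_Staff briefing = 20+14 = 34
ES_Rehearsal = max(EF_Catering order=19, EF_Marketing push=24, EF_Ticketing=26, EF_Staff briefing=34) = 34; EF_Rehearsal = 34+5 = 39
Expected project duration μ = 39 days. Critical path: Permits → Stage build → Staff briefing → Rehearsal.

39 days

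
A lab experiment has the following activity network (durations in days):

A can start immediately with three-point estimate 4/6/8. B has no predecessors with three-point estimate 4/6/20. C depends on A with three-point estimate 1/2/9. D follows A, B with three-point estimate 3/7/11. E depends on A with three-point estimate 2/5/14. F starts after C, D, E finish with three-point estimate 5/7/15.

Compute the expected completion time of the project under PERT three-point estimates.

te_A = (4 + 4·6 + 8)/6 = 36/6 = 6
te_B = (4 + 4·6 + 20)/6 = 48/6 = 8
te_C = (1 + 4·2 + 9)/6 = 18/6 = 3
te_D = (3 + 4·7 + 11)/6 = 42/6 = 7
te_E = (2 + 4·5 + 14)/6 = 36/6 = 6
te_F = (5 + 4·7 + 15)/6 = 48/6 = 8

Forward pass:
ES_A = 0; EF_A = 6
ES_B = 0; EF_B = 8
ES_C = 6; EF_C = 6+3 = 9
ES_D = max(EF_A=6, EF_B=8) = 8; EF_D = 8+7 = 15
ES_E = 6; EF_E = 6+6 = 12
ES_F = max(EF_C=9, EF_D=15, EF_E=12) = 15; EF_F = 15+8 = 23
Expected project duration μ = 23 days. Critical path: B → D → F.

23 days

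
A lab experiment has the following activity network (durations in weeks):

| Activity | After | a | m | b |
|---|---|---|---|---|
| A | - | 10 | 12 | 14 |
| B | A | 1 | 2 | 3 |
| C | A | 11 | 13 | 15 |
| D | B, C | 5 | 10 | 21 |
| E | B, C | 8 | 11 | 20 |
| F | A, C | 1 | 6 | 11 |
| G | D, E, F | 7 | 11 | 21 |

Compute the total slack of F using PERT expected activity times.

6 weeks

te_A = (10 + 4·12 + 14)/6 = 72/6 = 12
te_B = (1 + 4·2 + 3)/6 = 12/6 = 2
te_C = (11 + 4·13 + 15)/6 = 78/6 = 13
te_D = (5 + 4·10 + 21)/6 = 66/6 = 11
te_E = (8 + 4·11 + 20)/6 = 72/6 = 12
te_F = (1 + 4·6 + 11)/6 = 36/6 = 6
te_G = (7 + 4·11 + 21)/6 = 72/6 = 12

Forward pass:
ES_A = 0; EF_A = 12
ES_B = 12; EF_B = 12+2 = 14
ES_C = 12; EF_C = 12+13 = 25
ES_D = max(EF_B=14, EF_C=25) = 25; EF_D = 25+11 = 36
ES_E = max(EF_B=14, EF_C=25) = 25; EF_E = 25+12 = 37
ES_F = max(EF_A=12, EF_C=25) = 25; EF_F = 25+6 = 31
ES_G = max(EF_D=36, EF_E=37, EF_F=31) = 37; EF_G = 37+12 = 49
Expected project duration μ = 49 weeks. Critical path: A → C → E → G.

Backward pass:
LF_G = 49; LS_G = 49−12 = 37
LF_F = LS_G = 37; LS_F = 37−6 = 31
LF_E = LS_G = 37; LS_E = 37−12 = 25
LF_D = LS_G = 37; LS_D = 37−11 = 26
LF_C = min(LS_D=26, LS_E=25, LS_F=31) = 25; LS_C = 25−13 = 12
LF_B = min(LS_D=26, LS_E=25) = 25; LS_B = 25−2 = 23
LF_A = min(LS_B=23, LS_C=12, LS_F=31) = 12; LS_A = 12−12 = 0
Slack_F = LS_F − ES_F = 31 − 25 = 6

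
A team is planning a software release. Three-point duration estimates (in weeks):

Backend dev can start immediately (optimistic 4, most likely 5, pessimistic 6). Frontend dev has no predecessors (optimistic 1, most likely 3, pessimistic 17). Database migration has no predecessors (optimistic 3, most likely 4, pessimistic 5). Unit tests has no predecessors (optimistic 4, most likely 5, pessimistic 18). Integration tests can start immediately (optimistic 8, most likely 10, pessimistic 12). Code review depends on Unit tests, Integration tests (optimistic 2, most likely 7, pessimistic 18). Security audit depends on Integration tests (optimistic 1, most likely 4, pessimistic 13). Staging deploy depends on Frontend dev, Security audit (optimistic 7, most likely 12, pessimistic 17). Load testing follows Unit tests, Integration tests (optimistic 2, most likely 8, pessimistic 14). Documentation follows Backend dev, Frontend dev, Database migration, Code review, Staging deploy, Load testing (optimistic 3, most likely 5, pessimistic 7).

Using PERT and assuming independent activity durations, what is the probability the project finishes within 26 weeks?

0.015

te_Backend dev = (4 + 4·5 + 6)/6 = 30/6 = 5; σ²_Backend dev = ((6−4)/6)² = 0.111
te_Frontend dev = (1 + 4·3 + 17)/6 = 30/6 = 5; σ²_Frontend dev = ((17−1)/6)² = 7.111
te_Database migration = (3 + 4·4 + 5)/6 = 24/6 = 4; σ²_Database migration = ((5−3)/6)² = 0.111
te_Unit tests = (4 + 4·5 + 18)/6 = 42/6 = 7; σ²_Unit tests = ((18−4)/6)² = 5.444
te_Integration tests = (8 + 4·10 + 12)/6 = 60/6 = 10; σ²_Integration tests = ((12−8)/6)² = 0.444
te_Code review = (2 + 4·7 + 18)/6 = 48/6 = 8; σ²_Code review = ((18−2)/6)² = 7.111
te_Security audit = (1 + 4·4 + 13)/6 = 30/6 = 5; σ²_Security audit = ((13−1)/6)² = 4.000
te_Staging deploy = (7 + 4·12 + 17)/6 = 72/6 = 12; σ²_Staging deploy = ((17−7)/6)² = 2.778
te_Load testing = (2 + 4·8 + 14)/6 = 48/6 = 8; σ²_Load testing = ((14−2)/6)² = 4.000
te_Documentation = (3 + 4·5 + 7)/6 = 30/6 = 5; σ²_Documentation = ((7−3)/6)² = 0.444

Forward pass:
ES_Backend dev = 0; EF_Backend dev = 5
ES_Frontend dev = 0; EF_Frontend dev = 5
ES_Database migration = 0; EF_Database migration = 4
ES_Unit tests = 0; EF_Unit tests = 7
ES_Integration tests = 0; EF_Integration tests = 10
ES_Code review = max(EF_Unit tests=7, EF_Integration tests=10) = 10; EF_Code review = 10+8 = 18
ES_Security audit = 10; EF_Security audit = 10+5 = 15
ES_Staging deploy = max(EF_Frontend dev=5, EF_Security audit=15) = 15; EF_Staging deploy = 15+12 = 27
ES_Load testing = max(EF_Unit tests=7, EF_Integration tests=10) = 10; EF_Load testing = 10+8 = 18
ES_Documentation = max(EF_Backend dev=5, EF_Frontend dev=5, EF_Database migration=4, EF_Code review=18, EF_Staging deploy=27, EF_Load testing=18) = 27; EF_Documentation = 27+5 = 32
Expected project duration μ = 32 weeks. Critical path: Integration tests → Security audit → Staging deploy → Documentation.

Variance along critical path = 0.444 + 4.000 + 2.778 + 0.444 = 7.667; σ = √7.667 = 2.769 weeks.
Z = (26 − 32) / 2.769 = -2.167
P(T ≤ 26) = Φ(-2.167) ≈ 0.015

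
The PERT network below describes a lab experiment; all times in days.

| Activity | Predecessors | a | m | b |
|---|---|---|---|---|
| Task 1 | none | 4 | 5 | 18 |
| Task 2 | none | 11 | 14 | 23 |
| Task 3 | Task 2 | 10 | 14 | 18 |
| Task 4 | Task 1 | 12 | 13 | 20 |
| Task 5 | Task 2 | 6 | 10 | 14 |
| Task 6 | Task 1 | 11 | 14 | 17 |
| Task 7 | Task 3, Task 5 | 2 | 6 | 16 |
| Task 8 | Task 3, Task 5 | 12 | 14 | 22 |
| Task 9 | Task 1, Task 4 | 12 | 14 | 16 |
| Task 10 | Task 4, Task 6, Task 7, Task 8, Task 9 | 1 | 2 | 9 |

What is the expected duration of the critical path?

47 days

te_Task 1 = (4 + 4·5 + 18)/6 = 42/6 = 7
te_Task 2 = (11 + 4·14 + 23)/6 = 90/6 = 15
te_Task 3 = (10 + 4·14 + 18)/6 = 84/6 = 14
te_Task 4 = (12 + 4·13 + 20)/6 = 84/6 = 14
te_Task 5 = (6 + 4·10 + 14)/6 = 60/6 = 10
te_Task 6 = (11 + 4·14 + 17)/6 = 84/6 = 14
te_Task 7 = (2 + 4·6 + 16)/6 = 42/6 = 7
te_Task 8 = (12 + 4·14 + 22)/6 = 90/6 = 15
te_Task 9 = (12 + 4·14 + 16)/6 = 84/6 = 14
te_Task 10 = (1 + 4·2 + 9)/6 = 18/6 = 3

Forward pass:
ES_Task 1 = 0; EF_Task 1 = 7
ES_Task 2 = 0; EF_Task 2 = 15
ES_Task 3 = 15; EF_Task 3 = 15+14 = 29
ES_Task 4 = 7; EF_Task 4 = 7+14 = 21
ES_Task 5 = 15; EF_Task 5 = 15+10 = 25
ES_Task 6 = 7; EF_Task 6 = 7+14 = 21
ES_Task 7 = max(EF_Task 3=29, EF_Task 5=25) = 29; EF_Task 7 = 29+7 = 36
ES_Task 8 = max(EF_Task 3=29, EF_Task 5=25) = 29; EF_Task 8 = 29+15 = 44
ES_Task 9 = max(EF_Task 1=7, EF_Task 4=21) = 21; EF_Task 9 = 21+14 = 35
ES_Task 10 = max(EF_Task 4=21, EF_Task 6=21, EF_Task 7=36, EF_Task 8=44, EF_Task 9=35) = 44; EF_Task 10 = 44+3 = 47
Expected project duration μ = 47 days. Critical path: Task 2 → Task 3 → Task 8 → Task 10.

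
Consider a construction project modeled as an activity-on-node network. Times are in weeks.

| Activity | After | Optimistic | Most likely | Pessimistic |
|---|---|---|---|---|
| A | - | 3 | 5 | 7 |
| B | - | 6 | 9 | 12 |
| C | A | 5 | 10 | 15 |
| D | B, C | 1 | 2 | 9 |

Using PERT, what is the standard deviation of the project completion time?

te_A = (3 + 4·5 + 7)/6 = 30/6 = 5; σ²_A = ((7−3)/6)² = 0.444
te_B = (6 + 4·9 + 12)/6 = 54/6 = 9; σ²_B = ((12−6)/6)² = 1.000
te_C = (5 + 4·10 + 15)/6 = 60/6 = 10; σ²_C = ((15−5)/6)² = 2.778
te_D = (1 + 4·2 + 9)/6 = 18/6 = 3; σ²_D = ((9−1)/6)² = 1.778

Forward pass:
ES_A = 0; EF_A = 5
ES_B = 0; EF_B = 9
ES_C = 5; EF_C = 5+10 = 15
ES_D = max(EF_B=9, EF_C=15) = 15; EF_D = 15+3 = 18
Expected project duration μ = 18 weeks. Critical path: A → C → D.

Variance along critical path = 0.444 + 2.778 + 1.778 = 5.000
σ = √5.000 = 2.236 weeks

2.24 weeks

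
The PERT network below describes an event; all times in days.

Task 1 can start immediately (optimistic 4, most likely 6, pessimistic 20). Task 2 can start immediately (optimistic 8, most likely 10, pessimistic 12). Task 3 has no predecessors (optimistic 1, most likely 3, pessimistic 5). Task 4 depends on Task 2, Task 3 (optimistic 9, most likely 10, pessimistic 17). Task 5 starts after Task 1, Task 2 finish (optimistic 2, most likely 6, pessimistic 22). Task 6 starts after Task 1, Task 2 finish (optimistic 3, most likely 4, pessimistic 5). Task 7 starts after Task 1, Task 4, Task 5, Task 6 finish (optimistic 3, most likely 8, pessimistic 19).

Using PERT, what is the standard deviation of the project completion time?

3.06 days

te_Task 1 = (4 + 4·6 + 20)/6 = 48/6 = 8; σ²_Task 1 = ((20−4)/6)² = 7.111
te_Task 2 = (8 + 4·10 + 12)/6 = 60/6 = 10; σ²_Task 2 = ((12−8)/6)² = 0.444
te_Task 3 = (1 + 4·3 + 5)/6 = 18/6 = 3; σ²_Task 3 = ((5−1)/6)² = 0.444
te_Task 4 = (9 + 4·10 + 17)/6 = 66/6 = 11; σ²_Task 4 = ((17−9)/6)² = 1.778
te_Task 5 = (2 + 4·6 + 22)/6 = 48/6 = 8; σ²_Task 5 = ((22−2)/6)² = 11.111
te_Task 6 = (3 + 4·4 + 5)/6 = 24/6 = 4; σ²_Task 6 = ((5−3)/6)² = 0.111
te_Task 7 = (3 + 4·8 + 19)/6 = 54/6 = 9; σ²_Task 7 = ((19−3)/6)² = 7.111

Forward pass:
ES_Task 1 = 0; EF_Task 1 = 8
ES_Task 2 = 0; EF_Task 2 = 10
ES_Task 3 = 0; EF_Task 3 = 3
ES_Task 4 = max(EF_Task 2=10, EF_Task 3=3) = 10; EF_Task 4 = 10+11 = 21
ES_Task 5 = max(EF_Task 1=8, EF_Task 2=10) = 10; EF_Task 5 = 10+8 = 18
ES_Task 6 = max(EF_Task 1=8, EF_Task 2=10) = 10; EF_Task 6 = 10+4 = 14
ES_Task 7 = max(EF_Task 1=8, EF_Task 4=21, EF_Task 5=18, EF_Task 6=14) = 21; EF_Task 7 = 21+9 = 30
Expected project duration μ = 30 days. Critical path: Task 2 → Task 4 → Task 7.

Variance along critical path = 0.444 + 1.778 + 7.111 = 9.333
σ = √9.333 = 3.055 days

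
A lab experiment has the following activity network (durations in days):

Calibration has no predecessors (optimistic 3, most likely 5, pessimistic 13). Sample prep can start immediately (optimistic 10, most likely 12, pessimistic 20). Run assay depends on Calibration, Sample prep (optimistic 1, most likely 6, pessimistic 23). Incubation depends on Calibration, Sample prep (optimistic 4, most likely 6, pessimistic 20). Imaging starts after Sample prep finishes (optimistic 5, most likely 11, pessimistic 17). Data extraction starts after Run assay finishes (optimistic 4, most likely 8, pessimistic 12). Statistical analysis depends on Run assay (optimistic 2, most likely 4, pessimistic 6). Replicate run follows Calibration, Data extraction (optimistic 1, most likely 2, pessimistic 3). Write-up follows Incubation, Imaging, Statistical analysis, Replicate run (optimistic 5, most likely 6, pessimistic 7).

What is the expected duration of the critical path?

37 days

te_Calibration = (3 + 4·5 + 13)/6 = 36/6 = 6
te_Sample prep = (10 + 4·12 + 20)/6 = 78/6 = 13
te_Run assay = (1 + 4·6 + 23)/6 = 48/6 = 8
te_Incubation = (4 + 4·6 + 20)/6 = 48/6 = 8
te_Imaging = (5 + 4·11 + 17)/6 = 66/6 = 11
te_Data extraction = (4 + 4·8 + 12)/6 = 48/6 = 8
te_Statistical analysis = (2 + 4·4 + 6)/6 = 24/6 = 4
te_Replicate run = (1 + 4·2 + 3)/6 = 12/6 = 2
te_Write-up = (5 + 4·6 + 7)/6 = 36/6 = 6

Forward pass:
ES_Calibration = 0; EF_Calibration = 6
ES_Sample prep = 0; EF_Sample prep = 13
ES_Run assay = max(EF_Calibration=6, EF_Sample prep=13) = 13; EF_Run assay = 13+8 = 21
ES_Incubation = max(EF_Calibration=6, EF_Sample prep=13) = 13; EF_Incubation = 13+8 = 21
ES_Imaging = 13; EF_Imaging = 13+11 = 24
ES_Data extraction = 21; EF_Data extraction = 21+8 = 29
ES_Statistical analysis = 21; EF_Statistical analysis = 21+4 = 25
ES_Replicate run = max(EF_Calibration=6, EF_Data extraction=29) = 29; EF_Replicate run = 29+2 = 31
ES_Write-up = max(EF_Incubation=21, EF_Imaging=24, EF_Statistical analysis=25, EF_Replicate run=31) = 31; EF_Write-up = 31+6 = 37
Expected project duration μ = 37 days. Critical path: Sample prep → Run assay → Data extraction → Replicate run → Write-up.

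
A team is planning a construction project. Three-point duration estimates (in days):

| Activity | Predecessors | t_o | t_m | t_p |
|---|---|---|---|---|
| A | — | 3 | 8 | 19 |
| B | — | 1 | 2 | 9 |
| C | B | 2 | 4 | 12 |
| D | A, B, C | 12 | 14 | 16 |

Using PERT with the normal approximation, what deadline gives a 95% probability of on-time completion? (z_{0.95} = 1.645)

te_A = (3 + 4·8 + 19)/6 = 54/6 = 9; σ²_A = ((19−3)/6)² = 7.111
te_B = (1 + 4·2 + 9)/6 = 18/6 = 3; σ²_B = ((9−1)/6)² = 1.778
te_C = (2 + 4·4 + 12)/6 = 30/6 = 5; σ²_C = ((12−2)/6)² = 2.778
te_D = (12 + 4·14 + 16)/6 = 84/6 = 14; σ²_D = ((16−12)/6)² = 0.444

Forward pass:
ES_A = 0; EF_A = 9
ES_B = 0; EF_B = 3
ES_C = 3; EF_C = 3+5 = 8
ES_D = max(EF_A=9, EF_B=3, EF_C=8) = 9; EF_D = 9+14 = 23
Expected project duration μ = 23 days. Critical path: A → D.

Variance along critical path = 7.111 + 0.444 = 7.556; σ = 2.749 days.
D = μ + z·σ = 23 + 1.645·2.749 = 27.5 days

27.5 days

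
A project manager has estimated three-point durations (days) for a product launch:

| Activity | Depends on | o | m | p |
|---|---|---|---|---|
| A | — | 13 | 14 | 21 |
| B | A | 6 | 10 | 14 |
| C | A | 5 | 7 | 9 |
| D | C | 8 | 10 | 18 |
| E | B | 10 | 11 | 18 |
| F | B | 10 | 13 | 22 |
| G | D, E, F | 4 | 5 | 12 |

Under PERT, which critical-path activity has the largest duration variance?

te_A = (13 + 4·14 + 21)/6 = 90/6 = 15; σ²_A = ((21−13)/6)² = 1.778
te_B = (6 + 4·10 + 14)/6 = 60/6 = 10; σ²_B = ((14−6)/6)² = 1.778
te_C = (5 + 4·7 + 9)/6 = 42/6 = 7; σ²_C = ((9−5)/6)² = 0.444
te_D = (8 + 4·10 + 18)/6 = 66/6 = 11; σ²_D = ((18−8)/6)² = 2.778
te_E = (10 + 4·11 + 18)/6 = 72/6 = 12; σ²_E = ((18−10)/6)² = 1.778
te_F = (10 + 4·13 + 22)/6 = 84/6 = 14; σ²_F = ((22−10)/6)² = 4.000
te_G = (4 + 4·5 + 12)/6 = 36/6 = 6; σ²_G = ((12−4)/6)² = 1.778

Forward pass:
ES_A = 0; EF_A = 15
ES_B = 15; EF_B = 15+10 = 25
ES_C = 15; EF_C = 15+7 = 22
ES_D = 22; EF_D = 22+11 = 33
ES_E = 25; EF_E = 25+12 = 37
ES_F = 25; EF_F = 25+14 = 39
ES_G = max(EF_D=33, EF_E=37, EF_F=39) = 39; EF_G = 39+6 = 45
Expected project duration μ = 45 days. Critical path: A → B → F → G.

Variances on critical path: σ²_A=1.778, σ²_B=1.778, σ²_F=4.000, σ²_G=1.778.
Largest is σ²_F = 4.000.

F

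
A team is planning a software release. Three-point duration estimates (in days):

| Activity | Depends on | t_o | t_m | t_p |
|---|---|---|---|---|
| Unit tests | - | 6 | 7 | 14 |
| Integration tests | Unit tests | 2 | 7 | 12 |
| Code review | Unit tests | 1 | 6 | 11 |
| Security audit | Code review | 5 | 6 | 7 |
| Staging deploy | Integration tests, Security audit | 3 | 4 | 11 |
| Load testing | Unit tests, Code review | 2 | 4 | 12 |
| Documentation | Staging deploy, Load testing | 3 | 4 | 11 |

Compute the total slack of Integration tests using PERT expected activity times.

te_Unit tests = (6 + 4·7 + 14)/6 = 48/6 = 8
te_Integration tests = (2 + 4·7 + 12)/6 = 42/6 = 7
te_Code review = (1 + 4·6 + 11)/6 = 36/6 = 6
te_Security audit = (5 + 4·6 + 7)/6 = 36/6 = 6
te_Staging deploy = (3 + 4·4 + 11)/6 = 30/6 = 5
te_Load testing = (2 + 4·4 + 12)/6 = 30/6 = 5
te_Documentation = (3 + 4·4 + 11)/6 = 30/6 = 5

Forward pass:
ES_Unit tests = 0; EF_Unit tests = 8
ES_Integration tests = 8; EF_Integration tests = 8+7 = 15
ES_Code review = 8; EF_Code review = 8+6 = 14
ES_Security audit = 14; EF_Security audit = 14+6 = 20
ES_Staging deploy = max(EF_Integration tests=15, EF_Security audit=20) = 20; EF_Staging deploy = 20+5 = 25
ES_Load testing = max(EF_Unit tests=8, EF_Code review=14) = 14; EF_Load testing = 14+5 = 19
ES_Documentation = max(EF_Staging deploy=25, EF_Load testing=19) = 25; EF_Documentation = 25+5 = 30
Expected project duration μ = 30 days. Critical path: Unit tests → Code review → Security audit → Staging deploy → Documentation.

Backward pass:
LF_Documentation = 30; LS_Documentation = 30−5 = 25
LF_Load testing = LS_Documentation = 25; LS_Load testing = 25−5 = 20
LF_Staging deploy = LS_Documentation = 25; LS_Staging deploy = 25−5 = 20
LF_Security audit = LS_Staging deploy = 20; LS_Security audit = 20−6 = 14
LF_Code review = min(LS_Security audit=14, LS_Load testing=20) = 14; LS_Code review = 14−6 = 8
LF_Integration tests = LS_Staging deploy = 20; LS_Integration tests = 20−7 = 13
LF_Unit tests = min(LS_Integration tests=13, LS_Code review=8, LS_Load testing=20) = 8; LS_Unit tests = 8−8 = 0
Slack_Integration tests = LS_Integration tests − ES_Integration tests = 13 − 8 = 5

5 days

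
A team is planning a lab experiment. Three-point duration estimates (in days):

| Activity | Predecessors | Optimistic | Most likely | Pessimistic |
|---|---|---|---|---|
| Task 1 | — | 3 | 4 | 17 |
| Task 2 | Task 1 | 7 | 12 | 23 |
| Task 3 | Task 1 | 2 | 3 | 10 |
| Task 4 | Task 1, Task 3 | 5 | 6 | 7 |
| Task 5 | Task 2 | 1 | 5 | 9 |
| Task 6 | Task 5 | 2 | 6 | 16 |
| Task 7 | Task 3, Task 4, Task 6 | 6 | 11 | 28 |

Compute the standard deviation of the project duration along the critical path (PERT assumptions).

te_Task 1 = (3 + 4·4 + 17)/6 = 36/6 = 6; σ²_Task 1 = ((17−3)/6)² = 5.444
te_Task 2 = (7 + 4·12 + 23)/6 = 78/6 = 13; σ²_Task 2 = ((23−7)/6)² = 7.111
te_Task 3 = (2 + 4·3 + 10)/6 = 24/6 = 4; σ²_Task 3 = ((10−2)/6)² = 1.778
te_Task 4 = (5 + 4·6 + 7)/6 = 36/6 = 6; σ²_Task 4 = ((7−5)/6)² = 0.111
te_Task 5 = (1 + 4·5 + 9)/6 = 30/6 = 5; σ²_Task 5 = ((9−1)/6)² = 1.778
te_Task 6 = (2 + 4·6 + 16)/6 = 42/6 = 7; σ²_Task 6 = ((16−2)/6)² = 5.444
te_Task 7 = (6 + 4·11 + 28)/6 = 78/6 = 13; σ²_Task 7 = ((28−6)/6)² = 13.444

Forward pass:
ES_Task 1 = 0; EF_Task 1 = 6
ES_Task 2 = 6; EF_Task 2 = 6+13 = 19
ES_Task 3 = 6; EF_Task 3 = 6+4 = 10
ES_Task 4 = max(EF_Task 1=6, EF_Task 3=10) = 10; EF_Task 4 = 10+6 = 16
ES_Task 5 = 19; EF_Task 5 = 19+5 = 24
ES_Task 6 = 24; EF_Task 6 = 24+7 = 31
ES_Task 7 = max(EF_Task 3=10, EF_Task 4=16, EF_Task 6=31) = 31; EF_Task 7 = 31+13 = 44
Expected project duration μ = 44 days. Critical path: Task 1 → Task 2 → Task 5 → Task 6 → Task 7.

Variance along critical path = 5.444 + 7.111 + 1.778 + 5.444 + 13.444 = 33.222
σ = √33.222 = 5.764 days

5.76 days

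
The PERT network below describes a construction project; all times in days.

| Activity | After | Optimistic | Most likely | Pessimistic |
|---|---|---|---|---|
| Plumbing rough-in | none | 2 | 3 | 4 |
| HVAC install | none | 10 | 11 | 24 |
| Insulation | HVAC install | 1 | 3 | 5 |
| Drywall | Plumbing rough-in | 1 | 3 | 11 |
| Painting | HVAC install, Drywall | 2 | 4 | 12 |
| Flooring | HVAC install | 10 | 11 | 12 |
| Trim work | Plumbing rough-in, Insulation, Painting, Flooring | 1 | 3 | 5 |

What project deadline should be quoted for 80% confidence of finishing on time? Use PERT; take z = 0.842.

29.1 days

te_Plumbing rough-in = (2 + 4·3 + 4)/6 = 18/6 = 3; σ²_Plumbing rough-in = ((4−2)/6)² = 0.111
te_HVAC install = (10 + 4·11 + 24)/6 = 78/6 = 13; σ²_HVAC install = ((24−10)/6)² = 5.444
te_Insulation = (1 + 4·3 + 5)/6 = 18/6 = 3; σ²_Insulation = ((5−1)/6)² = 0.444
te_Drywall = (1 + 4·3 + 11)/6 = 24/6 = 4; σ²_Drywall = ((11−1)/6)² = 2.778
te_Painting = (2 + 4·4 + 12)/6 = 30/6 = 5; σ²_Painting = ((12−2)/6)² = 2.778
te_Flooring = (10 + 4·11 + 12)/6 = 66/6 = 11; σ²_Flooring = ((12−10)/6)² = 0.111
te_Trim work = (1 + 4·3 + 5)/6 = 18/6 = 3; σ²_Trim work = ((5−1)/6)² = 0.444

Forward pass:
ES_Plumbing rough-in = 0; EF_Plumbing rough-in = 3
ES_HVAC install = 0; EF_HVAC install = 13
ES_Insulation = 13; EF_Insulation = 13+3 = 16
ES_Drywall = 3; EF_Drywall = 3+4 = 7
ES_Painting = max(EF_HVAC install=13, EF_Drywall=7) = 13; EF_Painting = 13+5 = 18
ES_Flooring = 13; EF_Flooring = 13+11 = 24
ES_Trim work = max(EF_Plumbing rough-in=3, EF_Insulation=16, EF_Painting=18, EF_Flooring=24) = 24; EF_Trim work = 24+3 = 27
Expected project duration μ = 27 days. Critical path: HVAC install → Flooring → Trim work.

Variance along critical path = 5.444 + 0.111 + 0.444 = 6.000; σ = 2.449 days.
D = μ + z·σ = 27 + 0.842·2.449 = 29.1 days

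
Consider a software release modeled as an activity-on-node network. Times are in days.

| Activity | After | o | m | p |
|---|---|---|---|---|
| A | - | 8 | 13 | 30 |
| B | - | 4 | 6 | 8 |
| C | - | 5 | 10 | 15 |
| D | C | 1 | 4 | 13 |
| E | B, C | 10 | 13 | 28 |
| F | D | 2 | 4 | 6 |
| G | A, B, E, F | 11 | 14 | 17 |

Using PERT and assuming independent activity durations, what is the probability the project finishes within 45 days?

0.953

te_A = (8 + 4·13 + 30)/6 = 90/6 = 15; σ²_A = ((30−8)/6)² = 13.444
te_B = (4 + 4·6 + 8)/6 = 36/6 = 6; σ²_B = ((8−4)/6)² = 0.444
te_C = (5 + 4·10 + 15)/6 = 60/6 = 10; σ²_C = ((15−5)/6)² = 2.778
te_D = (1 + 4·4 + 13)/6 = 30/6 = 5; σ²_D = ((13−1)/6)² = 4.000
te_E = (10 + 4·13 + 28)/6 = 90/6 = 15; σ²_E = ((28−10)/6)² = 9.000
te_F = (2 + 4·4 + 6)/6 = 24/6 = 4; σ²_F = ((6−2)/6)² = 0.444
te_G = (11 + 4·14 + 17)/6 = 84/6 = 14; σ²_G = ((17−11)/6)² = 1.000

Forward pass:
ES_A = 0; EF_A = 15
ES_B = 0; EF_B = 6
ES_C = 0; EF_C = 10
ES_D = 10; EF_D = 10+5 = 15
ES_E = max(EF_B=6, EF_C=10) = 10; EF_E = 10+15 = 25
ES_F = 15; EF_F = 15+4 = 19
ES_G = max(EF_A=15, EF_B=6, EF_E=25, EF_F=19) = 25; EF_G = 25+14 = 39
Expected project duration μ = 39 days. Critical path: C → E → G.

Variance along critical path = 2.778 + 9.000 + 1.000 = 12.778; σ = √12.778 = 3.575 days.
Z = (45 − 39) / 3.575 = 1.679
P(T ≤ 45) = Φ(1.679) ≈ 0.953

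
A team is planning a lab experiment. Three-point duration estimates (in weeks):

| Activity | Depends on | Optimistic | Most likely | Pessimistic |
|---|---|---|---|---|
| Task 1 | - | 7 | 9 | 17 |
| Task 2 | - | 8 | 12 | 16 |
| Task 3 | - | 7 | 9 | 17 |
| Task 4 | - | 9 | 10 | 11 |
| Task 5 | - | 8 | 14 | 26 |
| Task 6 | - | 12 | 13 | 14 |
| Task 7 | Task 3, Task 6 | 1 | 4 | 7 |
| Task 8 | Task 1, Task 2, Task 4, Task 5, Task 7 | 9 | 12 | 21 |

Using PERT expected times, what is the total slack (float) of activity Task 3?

te_Task 1 = (7 + 4·9 + 17)/6 = 60/6 = 10
te_Task 2 = (8 + 4·12 + 16)/6 = 72/6 = 12
te_Task 3 = (7 + 4·9 + 17)/6 = 60/6 = 10
te_Task 4 = (9 + 4·10 + 11)/6 = 60/6 = 10
te_Task 5 = (8 + 4·14 + 26)/6 = 90/6 = 15
te_Task 6 = (12 + 4·13 + 14)/6 = 78/6 = 13
te_Task 7 = (1 + 4·4 + 7)/6 = 24/6 = 4
te_Task 8 = (9 + 4·12 + 21)/6 = 78/6 = 13

Forward pass:
ES_Task 1 = 0; EF_Task 1 = 10
ES_Task 2 = 0; EF_Task 2 = 12
ES_Task 3 = 0; EF_Task 3 = 10
ES_Task 4 = 0; EF_Task 4 = 10
ES_Task 5 = 0; EF_Task 5 = 15
ES_Task 6 = 0; EF_Task 6 = 13
ES_Task 7 = max(EF_Task 3=10, EF_Task 6=13) = 13; EF_Task 7 = 13+4 = 17
ES_Task 8 = max(EF_Task 1=10, EF_Task 2=12, EF_Task 4=10, EF_Task 5=15, EF_Task 7=17) = 17; EF_Task 8 = 17+13 = 30
Expected project duration μ = 30 weeks. Critical path: Task 6 → Task 7 → Task 8.

Backward pass:
LF_Task 8 = 30; LS_Task 8 = 30−13 = 17
LF_Task 7 = LS_Task 8 = 17; LS_Task 7 = 17−4 = 13
LF_Task 6 = LS_Task 7 = 13; LS_Task 6 = 13−13 = 0
LF_Task 5 = LS_Task 8 = 17; LS_Task 5 = 17−15 = 2
LF_Task 4 = LS_Task 8 = 17; LS_Task 4 = 17−10 = 7
LF_Task 3 = LS_Task 7 = 13; LS_Task 3 = 13−10 = 3
LF_Task 2 = LS_Task 8 = 17; LS_Task 2 = 17−12 = 5
LF_Task 1 = LS_Task 8 = 17; LS_Task 1 = 17−10 = 7
Slack_Task 3 = LS_Task 3 − ES_Task 3 = 3 − 0 = 3

3 weeks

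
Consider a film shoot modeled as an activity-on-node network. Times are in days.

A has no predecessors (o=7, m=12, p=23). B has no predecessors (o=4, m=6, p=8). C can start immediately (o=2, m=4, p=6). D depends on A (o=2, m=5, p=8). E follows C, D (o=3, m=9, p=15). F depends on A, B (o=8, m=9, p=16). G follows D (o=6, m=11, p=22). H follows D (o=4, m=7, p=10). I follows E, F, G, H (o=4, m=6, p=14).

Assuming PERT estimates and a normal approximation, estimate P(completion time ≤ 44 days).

te_A = (7 + 4·12 + 23)/6 = 78/6 = 13; σ²_A = ((23−7)/6)² = 7.111
te_B = (4 + 4·6 + 8)/6 = 36/6 = 6; σ²_B = ((8−4)/6)² = 0.444
te_C = (2 + 4·4 + 6)/6 = 24/6 = 4; σ²_C = ((6−2)/6)² = 0.444
te_D = (2 + 4·5 + 8)/6 = 30/6 = 5; σ²_D = ((8−2)/6)² = 1.000
te_E = (3 + 4·9 + 15)/6 = 54/6 = 9; σ²_E = ((15−3)/6)² = 4.000
te_F = (8 + 4·9 + 16)/6 = 60/6 = 10; σ²_F = ((16−8)/6)² = 1.778
te_G = (6 + 4·11 + 22)/6 = 72/6 = 12; σ²_G = ((22−6)/6)² = 7.111
te_H = (4 + 4·7 + 10)/6 = 42/6 = 7; σ²_H = ((10−4)/6)² = 1.000
te_I = (4 + 4·6 + 14)/6 = 42/6 = 7; σ²_I = ((14−4)/6)² = 2.778

Forward pass:
ES_A = 0; EF_A = 13
ES_B = 0; EF_B = 6
ES_C = 0; EF_C = 4
ES_D = 13; EF_D = 13+5 = 18
ES_E = max(EF_C=4, EF_D=18) = 18; EF_E = 18+9 = 27
ES_F = max(EF_A=13, EF_B=6) = 13; EF_F = 13+10 = 23
ES_G = 18; EF_G = 18+12 = 30
ES_H = 18; EF_H = 18+7 = 25
ES_I = max(EF_E=27, EF_F=23, EF_G=30, EF_H=25) = 30; EF_I = 30+7 = 37
Expected project duration μ = 37 days. Critical path: A → D → G → I.

Variance along critical path = 7.111 + 1.000 + 7.111 + 2.778 = 18.000; σ = √18.000 = 4.243 days.
Z = (44 − 37) / 4.243 = 1.650
P(T ≤ 44) = Φ(1.650) ≈ 0.951

0.951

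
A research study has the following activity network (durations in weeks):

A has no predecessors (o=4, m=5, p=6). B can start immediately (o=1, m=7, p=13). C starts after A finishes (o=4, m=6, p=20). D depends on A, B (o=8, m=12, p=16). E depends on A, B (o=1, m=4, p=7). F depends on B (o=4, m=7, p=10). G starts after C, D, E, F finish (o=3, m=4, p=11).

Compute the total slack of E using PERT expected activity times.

8 weeks

te_A = (4 + 4·5 + 6)/6 = 30/6 = 5
te_B = (1 + 4·7 + 13)/6 = 42/6 = 7
te_C = (4 + 4·6 + 20)/6 = 48/6 = 8
te_D = (8 + 4·12 + 16)/6 = 72/6 = 12
te_E = (1 + 4·4 + 7)/6 = 24/6 = 4
te_F = (4 + 4·7 + 10)/6 = 42/6 = 7
te_G = (3 + 4·4 + 11)/6 = 30/6 = 5

Forward pass:
ES_A = 0; EF_A = 5
ES_B = 0; EF_B = 7
ES_C = 5; EF_C = 5+8 = 13
ES_D = max(EF_A=5, EF_B=7) = 7; EF_D = 7+12 = 19
ES_E = max(EF_A=5, EF_B=7) = 7; EF_E = 7+4 = 11
ES_F = 7; EF_F = 7+7 = 14
ES_G = max(EF_C=13, EF_D=19, EF_E=11, EF_F=14) = 19; EF_G = 19+5 = 24
Expected project duration μ = 24 weeks. Critical path: B → D → G.

Backward pass:
LF_G = 24; LS_G = 24−5 = 19
LF_F = LS_G = 19; LS_F = 19−7 = 12
LF_E = LS_G = 19; LS_E = 19−4 = 15
LF_D = LS_G = 19; LS_D = 19−12 = 7
LF_C = LS_G = 19; LS_C = 19−8 = 11
LF_B = min(LS_D=7, LS_E=15, LS_F=12) = 7; LS_B = 7−7 = 0
LF_A = min(LS_C=11, LS_D=7, LS_E=15) = 7; LS_A = 7−5 = 2
Slack_E = LS_E − ES_E = 15 − 7 = 8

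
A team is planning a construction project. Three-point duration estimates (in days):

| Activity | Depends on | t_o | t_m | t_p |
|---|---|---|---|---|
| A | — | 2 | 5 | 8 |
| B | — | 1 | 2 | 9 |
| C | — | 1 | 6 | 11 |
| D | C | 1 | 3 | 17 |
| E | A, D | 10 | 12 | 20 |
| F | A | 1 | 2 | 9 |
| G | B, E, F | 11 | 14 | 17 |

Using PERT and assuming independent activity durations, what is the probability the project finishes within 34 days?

0.140

te_A = (2 + 4·5 + 8)/6 = 30/6 = 5; σ²_A = ((8−2)/6)² = 1.000
te_B = (1 + 4·2 + 9)/6 = 18/6 = 3; σ²_B = ((9−1)/6)² = 1.778
te_C = (1 + 4·6 + 11)/6 = 36/6 = 6; σ²_C = ((11−1)/6)² = 2.778
te_D = (1 + 4·3 + 17)/6 = 30/6 = 5; σ²_D = ((17−1)/6)² = 7.111
te_E = (10 + 4·12 + 20)/6 = 78/6 = 13; σ²_E = ((20−10)/6)² = 2.778
te_F = (1 + 4·2 + 9)/6 = 18/6 = 3; σ²_F = ((9−1)/6)² = 1.778
te_G = (11 + 4·14 + 17)/6 = 84/6 = 14; σ²_G = ((17−11)/6)² = 1.000

Forward pass:
ES_A = 0; EF_A = 5
ES_B = 0; EF_B = 3
ES_C = 0; EF_C = 6
ES_D = 6; EF_D = 6+5 = 11
ES_E = max(EF_A=5, EF_D=11) = 11; EF_E = 11+13 = 24
ES_F = 5; EF_F = 5+3 = 8
ES_G = max(EF_B=3, EF_E=24, EF_F=8) = 24; EF_G = 24+14 = 38
Expected project duration μ = 38 days. Critical path: C → D → E → G.

Variance along critical path = 2.778 + 7.111 + 2.778 + 1.000 = 13.667; σ = √13.667 = 3.697 days.
Z = (34 − 38) / 3.697 = -1.082
P(T ≤ 34) = Φ(-1.082) ≈ 0.140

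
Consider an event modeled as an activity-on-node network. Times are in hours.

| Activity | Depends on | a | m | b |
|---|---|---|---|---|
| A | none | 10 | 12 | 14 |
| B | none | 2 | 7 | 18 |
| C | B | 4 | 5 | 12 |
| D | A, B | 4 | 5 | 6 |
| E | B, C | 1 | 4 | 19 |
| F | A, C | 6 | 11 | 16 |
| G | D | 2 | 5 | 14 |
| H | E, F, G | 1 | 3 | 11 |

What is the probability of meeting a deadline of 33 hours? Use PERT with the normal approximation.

0.854

te_A = (10 + 4·12 + 14)/6 = 72/6 = 12; σ²_A = ((14−10)/6)² = 0.444
te_B = (2 + 4·7 + 18)/6 = 48/6 = 8; σ²_B = ((18−2)/6)² = 7.111
te_C = (4 + 4·5 + 12)/6 = 36/6 = 6; σ²_C = ((12−4)/6)² = 1.778
te_D = (4 + 4·5 + 6)/6 = 30/6 = 5; σ²_D = ((6−4)/6)² = 0.111
te_E = (1 + 4·4 + 19)/6 = 36/6 = 6; σ²_E = ((19−1)/6)² = 9.000
te_F = (6 + 4·11 + 16)/6 = 66/6 = 11; σ²_F = ((16−6)/6)² = 2.778
te_G = (2 + 4·5 + 14)/6 = 36/6 = 6; σ²_G = ((14−2)/6)² = 4.000
te_H = (1 + 4·3 + 11)/6 = 24/6 = 4; σ²_H = ((11−1)/6)² = 2.778

Forward pass:
ES_A = 0; EF_A = 12
ES_B = 0; EF_B = 8
ES_C = 8; EF_C = 8+6 = 14
ES_D = max(EF_A=12, EF_B=8) = 12; EF_D = 12+5 = 17
ES_E = max(EF_B=8, EF_C=14) = 14; EF_E = 14+6 = 20
ES_F = max(EF_A=12, EF_C=14) = 14; EF_F = 14+11 = 25
ES_G = 17; EF_G = 17+6 = 23
ES_H = max(EF_E=20, EF_F=25, EF_G=23) = 25; EF_H = 25+4 = 29
Expected project duration μ = 29 hours. Critical path: B → C → F → H.

Variance along critical path = 7.111 + 1.778 + 2.778 + 2.778 = 14.444; σ = √14.444 = 3.801 hours.
Z = (33 − 29) / 3.801 = 1.052
P(T ≤ 33) = Φ(1.052) ≈ 0.854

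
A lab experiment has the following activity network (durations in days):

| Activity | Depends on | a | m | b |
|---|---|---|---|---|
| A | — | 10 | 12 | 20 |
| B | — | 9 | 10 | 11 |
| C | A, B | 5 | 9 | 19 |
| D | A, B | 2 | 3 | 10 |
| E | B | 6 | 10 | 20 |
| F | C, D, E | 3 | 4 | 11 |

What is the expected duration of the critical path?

28 days

te_A = (10 + 4·12 + 20)/6 = 78/6 = 13
te_B = (9 + 4·10 + 11)/6 = 60/6 = 10
te_C = (5 + 4·9 + 19)/6 = 60/6 = 10
te_D = (2 + 4·3 + 10)/6 = 24/6 = 4
te_E = (6 + 4·10 + 20)/6 = 66/6 = 11
te_F = (3 + 4·4 + 11)/6 = 30/6 = 5

Forward pass:
ES_A = 0; EF_A = 13
ES_B = 0; EF_B = 10
ES_C = max(EF_A=13, EF_B=10) = 13; EF_C = 13+10 = 23
ES_D = max(EF_A=13, EF_B=10) = 13; EF_D = 13+4 = 17
ES_E = 10; EF_E = 10+11 = 21
ES_F = max(EF_C=23, EF_D=17, EF_E=21) = 23; EF_F = 23+5 = 28
Expected project duration μ = 28 days. Critical path: A → C → F.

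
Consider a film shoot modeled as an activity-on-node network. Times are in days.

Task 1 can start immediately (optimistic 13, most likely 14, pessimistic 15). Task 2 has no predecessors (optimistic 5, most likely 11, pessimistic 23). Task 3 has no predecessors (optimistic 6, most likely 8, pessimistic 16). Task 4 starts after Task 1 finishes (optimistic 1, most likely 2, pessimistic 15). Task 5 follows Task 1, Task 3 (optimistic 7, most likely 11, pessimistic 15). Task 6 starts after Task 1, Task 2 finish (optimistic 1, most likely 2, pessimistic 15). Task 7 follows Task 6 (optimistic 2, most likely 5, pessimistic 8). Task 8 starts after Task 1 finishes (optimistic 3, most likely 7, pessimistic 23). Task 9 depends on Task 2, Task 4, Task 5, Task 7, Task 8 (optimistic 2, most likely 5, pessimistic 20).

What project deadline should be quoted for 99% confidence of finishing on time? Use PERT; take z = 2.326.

te_Task 1 = (13 + 4·14 + 15)/6 = 84/6 = 14; σ²_Task 1 = ((15−13)/6)² = 0.111
te_Task 2 = (5 + 4·11 + 23)/6 = 72/6 = 12; σ²_Task 2 = ((23−5)/6)² = 9.000
te_Task 3 = (6 + 4·8 + 16)/6 = 54/6 = 9; σ²_Task 3 = ((16−6)/6)² = 2.778
te_Task 4 = (1 + 4·2 + 15)/6 = 24/6 = 4; σ²_Task 4 = ((15−1)/6)² = 5.444
te_Task 5 = (7 + 4·11 + 15)/6 = 66/6 = 11; σ²_Task 5 = ((15−7)/6)² = 1.778
te_Task 6 = (1 + 4·2 + 15)/6 = 24/6 = 4; σ²_Task 6 = ((15−1)/6)² = 5.444
te_Task 7 = (2 + 4·5 + 8)/6 = 30/6 = 5; σ²_Task 7 = ((8−2)/6)² = 1.000
te_Task 8 = (3 + 4·7 + 23)/6 = 54/6 = 9; σ²_Task 8 = ((23−3)/6)² = 11.111
te_Task 9 = (2 + 4·5 + 20)/6 = 42/6 = 7; σ²_Task 9 = ((20−2)/6)² = 9.000

Forward pass:
ES_Task 1 = 0; EF_Task 1 = 14
ES_Task 2 = 0; EF_Task 2 = 12
ES_Task 3 = 0; EF_Task 3 = 9
ES_Task 4 = 14; EF_Task 4 = 14+4 = 18
ES_Task 5 = max(EF_Task 1=14, EF_Task 3=9) = 14; EF_Task 5 = 14+11 = 25
ES_Task 6 = max(EF_Task 1=14, EF_Task 2=12) = 14; EF_Task 6 = 14+4 = 18
ES_Task 7 = 18; EF_Task 7 = 18+5 = 23
ES_Task 8 = 14; EF_Task 8 = 14+9 = 23
ES_Task 9 = max(EF_Task 2=12, EF_Task 4=18, EF_Task 5=25, EF_Task 7=23, EF_Task 8=23) = 25; EF_Task 9 = 25+7 = 32
Expected project duration μ = 32 days. Critical path: Task 1 → Task 5 → Task 9.

Variance along critical path = 0.111 + 1.778 + 9.000 = 10.889; σ = 3.300 days.
D = μ + z·σ = 32 + 2.326·3.300 = 39.7 days

39.7 days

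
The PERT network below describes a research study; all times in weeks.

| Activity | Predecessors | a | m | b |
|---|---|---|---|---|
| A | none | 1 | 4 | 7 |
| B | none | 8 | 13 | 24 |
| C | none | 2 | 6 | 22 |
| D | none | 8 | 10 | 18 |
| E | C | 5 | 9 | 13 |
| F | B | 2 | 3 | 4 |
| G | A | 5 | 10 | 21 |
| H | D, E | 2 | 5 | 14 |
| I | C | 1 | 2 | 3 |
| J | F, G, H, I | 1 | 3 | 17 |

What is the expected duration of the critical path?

28 weeks

te_A = (1 + 4·4 + 7)/6 = 24/6 = 4
te_B = (8 + 4·13 + 24)/6 = 84/6 = 14
te_C = (2 + 4·6 + 22)/6 = 48/6 = 8
te_D = (8 + 4·10 + 18)/6 = 66/6 = 11
te_E = (5 + 4·9 + 13)/6 = 54/6 = 9
te_F = (2 + 4·3 + 4)/6 = 18/6 = 3
te_G = (5 + 4·10 + 21)/6 = 66/6 = 11
te_H = (2 + 4·5 + 14)/6 = 36/6 = 6
te_I = (1 + 4·2 + 3)/6 = 12/6 = 2
te_J = (1 + 4·3 + 17)/6 = 30/6 = 5

Forward pass:
ES_A = 0; EF_A = 4
ES_B = 0; EF_B = 14
ES_C = 0; EF_C = 8
ES_D = 0; EF_D = 11
ES_E = 8; EF_E = 8+9 = 17
ES_F = 14; EF_F = 14+3 = 17
ES_G = 4; EF_G = 4+11 = 15
ES_H = max(EF_D=11, EF_E=17) = 17; EF_H = 17+6 = 23
ES_I = 8; EF_I = 8+2 = 10
ES_J = max(EF_F=17, EF_G=15, EF_H=23, EF_I=10) = 23; EF_J = 23+5 = 28
Expected project duration μ = 28 weeks. Critical path: C → E → H → J.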